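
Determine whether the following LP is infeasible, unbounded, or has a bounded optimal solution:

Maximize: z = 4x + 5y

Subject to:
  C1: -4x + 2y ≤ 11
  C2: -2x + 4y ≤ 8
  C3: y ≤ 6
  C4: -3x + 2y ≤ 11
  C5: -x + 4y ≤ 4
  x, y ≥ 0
Feasible point: (0, 0) satisfies every constraint, so the LP is feasible.
Direction d = (1, 0): for each constraint row a, a·d ≤ 0 —
  (-4)(1) + (2)(0) = -4 ≤ 0
  (-2)(1) + (4)(0) = -2 ≤ 0
  (0)(1) + (1)(0) = 0 ≤ 0
  (-3)(1) + (2)(0) = -3 ≤ 0
  (-1)(1) + (4)(0) = -1 ≤ 0
and d ≥ 0, so (0, 0) + t·d stays feasible for every t ≥ 0. Along this ray z = 4x + 5y changes by 4 per unit t, so z → +∞.

The LP is unbounded; z can be made arbitrarily large.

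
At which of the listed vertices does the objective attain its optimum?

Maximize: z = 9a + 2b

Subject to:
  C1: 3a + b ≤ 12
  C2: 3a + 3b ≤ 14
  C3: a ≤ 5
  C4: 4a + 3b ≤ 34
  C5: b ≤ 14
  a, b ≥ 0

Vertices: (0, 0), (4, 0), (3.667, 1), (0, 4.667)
Evaluating z = 9a + 2b at each vertex:
  (0, 0): z = 0
  (4, 0): z = 36
  (3.667, 1): z = 35
  (0, 4.667): z = 9.333

The largest value is z = 36, attained at (4, 0).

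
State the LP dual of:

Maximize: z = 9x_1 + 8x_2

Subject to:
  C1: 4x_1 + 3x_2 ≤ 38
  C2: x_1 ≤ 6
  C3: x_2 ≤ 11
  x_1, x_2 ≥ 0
Minimize: z = 38y1 + 6y2 + 11y3

Subject to:
  C1: -4y1 - y2 ≤ -9
  C2: -3y1 - y3 ≤ -8
  y1, y2, y3 ≥ 0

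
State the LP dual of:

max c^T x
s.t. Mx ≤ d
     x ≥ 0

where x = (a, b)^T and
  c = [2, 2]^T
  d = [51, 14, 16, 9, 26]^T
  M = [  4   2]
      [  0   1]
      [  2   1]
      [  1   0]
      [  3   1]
Minimize: z = 51y1 + 14y2 + 16y3 + 9y4 + 26y5

Subject to:
  C1: -4y1 - 2y3 - y4 - 3y5 ≤ -2
  C2: -2y1 - y2 - y3 - y5 ≤ -2
  y1, y2, y3, y4, y5 ≥ 0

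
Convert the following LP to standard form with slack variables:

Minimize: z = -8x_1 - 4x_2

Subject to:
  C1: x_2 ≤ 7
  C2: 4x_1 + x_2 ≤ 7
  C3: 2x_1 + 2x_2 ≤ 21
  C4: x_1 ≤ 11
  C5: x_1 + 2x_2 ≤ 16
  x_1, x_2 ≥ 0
min z = -8x_1 - 4x_2

s.t.
  x_2 + s1 = 7
  4x_1 + x_2 + s2 = 7
  2x_1 + 2x_2 + s3 = 21
  x_1 + s4 = 11
  x_1 + 2x_2 + s5 = 16
  x_1, x_2, s1, s2, s3, s4, s5 ≥ 0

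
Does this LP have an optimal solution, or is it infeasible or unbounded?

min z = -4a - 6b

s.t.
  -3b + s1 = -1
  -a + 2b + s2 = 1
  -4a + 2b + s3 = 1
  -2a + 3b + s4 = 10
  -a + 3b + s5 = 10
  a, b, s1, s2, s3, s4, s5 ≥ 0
Feasible point: (1, 1) satisfies every constraint, so the LP is feasible.
Direction d = (1, 0): for each constraint row a, a·d ≤ 0 —
  (0)(1) + (-3)(0) = 0 ≤ 0
  (-1)(1) + (2)(0) = -1 ≤ 0
  (-4)(1) + (2)(0) = -4 ≤ 0
  (-2)(1) + (3)(0) = -2 ≤ 0
  (-1)(1) + (3)(0) = -1 ≤ 0
and d ≥ 0, so (1, 1) + t·d stays feasible for every t ≥ 0. Along this ray z = -4a - 6b changes by -4 per unit t, so z → −∞.

Unbounded: there is a feasible ray along which z → −∞.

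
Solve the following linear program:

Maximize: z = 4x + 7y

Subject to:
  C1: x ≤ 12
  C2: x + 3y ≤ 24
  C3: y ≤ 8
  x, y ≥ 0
Each vertex is the intersection of two constraint boundaries that also satisfies all remaining constraints:
  x = 0 and y = 0 → (0, 0)
  x = 12 and y = 0 → (12, 0)
  x = 12 and x + 3y = 24 → (12, 4)
  x + 3y = 24 and y = 8 → (0, 8)

Evaluating z = 4x + 7y at each vertex:
  (0, 0): z = 0
  (12, 0): z = 48
  (12, 4): z = 76
  (0, 8): z = 56

The maximum is at (12, 4) with z = 76.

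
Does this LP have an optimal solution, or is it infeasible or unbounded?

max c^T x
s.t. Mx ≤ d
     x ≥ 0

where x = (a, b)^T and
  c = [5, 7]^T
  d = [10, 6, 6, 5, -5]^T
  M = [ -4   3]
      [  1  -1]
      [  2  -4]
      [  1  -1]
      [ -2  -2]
Feasible point: (0, 3) satisfies every constraint, so the LP is feasible.
Direction d = (1, 1): for each constraint row a, a·d ≤ 0 —
  (-4)(1) + (3)(1) = -1 ≤ 0
  (1)(1) + (-1)(1) = 0 ≤ 0
  (2)(1) + (-4)(1) = -2 ≤ 0
  (1)(1) + (-1)(1) = 0 ≤ 0
  (-2)(1) + (-2)(1) = -4 ≤ 0
and d ≥ 0, so (0, 3) + t·d stays feasible for every t ≥ 0. Along this ray z = 5a + 7b changes by 12 per unit t, so z → +∞.

The LP is unbounded; z can be made arbitrarily large.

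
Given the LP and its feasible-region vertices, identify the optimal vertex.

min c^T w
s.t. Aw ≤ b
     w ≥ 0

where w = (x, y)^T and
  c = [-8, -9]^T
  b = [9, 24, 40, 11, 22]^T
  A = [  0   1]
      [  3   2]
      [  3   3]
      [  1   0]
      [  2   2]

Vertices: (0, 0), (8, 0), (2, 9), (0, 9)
(2, 9) with z = -97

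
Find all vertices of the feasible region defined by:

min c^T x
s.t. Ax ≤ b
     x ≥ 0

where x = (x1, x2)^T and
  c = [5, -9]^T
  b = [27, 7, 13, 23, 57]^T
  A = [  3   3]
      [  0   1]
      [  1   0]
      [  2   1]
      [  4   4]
Each vertex is the intersection of two constraint boundaries that also satisfies all remaining constraints:
  x1 = 0 and x2 = 0 → (0, 0)
  3x1 + 3x2 = 27 and x2 = 0 → (9, 0)
  3x1 + 3x2 = 27 and x2 = 7 → (2, 7)
  x2 = 7 and x1 = 0 → (0, 7)

Vertices: (0, 0), (9, 0), (2, 7), (0, 7)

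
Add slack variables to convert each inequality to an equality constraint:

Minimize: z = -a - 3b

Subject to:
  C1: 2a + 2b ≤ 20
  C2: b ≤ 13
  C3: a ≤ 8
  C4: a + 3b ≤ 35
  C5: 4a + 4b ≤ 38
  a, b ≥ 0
min z = -a - 3b

s.t.
  2a + 2b + s1 = 20
  b + s2 = 13
  a + s3 = 8
  a + 3b + s4 = 35
  4a + 4b + s5 = 38
  a, b, s1, s2, s3, s4, s5 ≥ 0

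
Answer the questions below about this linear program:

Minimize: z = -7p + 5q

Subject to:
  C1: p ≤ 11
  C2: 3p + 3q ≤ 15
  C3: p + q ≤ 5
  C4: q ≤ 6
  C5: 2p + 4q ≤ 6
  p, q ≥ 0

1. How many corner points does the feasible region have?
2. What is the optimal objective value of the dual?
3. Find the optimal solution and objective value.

1. 3
2. -21 (by strong duality, equal to the primal optimum)
3. p = 3, q = 0, z = -21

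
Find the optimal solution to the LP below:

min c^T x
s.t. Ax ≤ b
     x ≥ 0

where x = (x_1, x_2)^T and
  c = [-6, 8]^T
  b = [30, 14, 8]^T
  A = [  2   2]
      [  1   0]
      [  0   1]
Each vertex is the intersection of two constraint boundaries that also satisfies all remaining constraints:
  x_1 = 0 and x_2 = 0 → (0, 0)
  x_1 = 14 and x_2 = 0 → (14, 0)
  2x_1 + 2x_2 = 30 and x_1 = 14 → (14, 1)
  2x_1 + 2x_2 = 30 and x_2 = 8 → (7, 8)
  x_2 = 8 and x_1 = 0 → (0, 8)

Evaluating z = -6x_1 + 8x_2 at each vertex:
  (0, 0): z = 0
  (14, 0): z = -84
  (14, 1): z = -76
  (7, 8): z = 22
  (0, 8): z = 64

The minimum is at (14, 0) with z = -84.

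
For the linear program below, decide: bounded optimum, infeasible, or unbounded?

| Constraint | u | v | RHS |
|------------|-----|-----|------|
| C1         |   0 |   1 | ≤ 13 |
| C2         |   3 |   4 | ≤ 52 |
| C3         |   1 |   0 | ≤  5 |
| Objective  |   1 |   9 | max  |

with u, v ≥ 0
The point (0, 13) satisfies every constraint, so the LP is feasible; the constraints give u ≤ 5 and v ≤ 13, which with u, v ≥ 0 keep the feasible region inside a bounded box. A feasible, bounded LP attains a finite optimum at a vertex.

Evaluating z = u + 9v at each vertex:
  (0, 0): z = 0
  (5, 0): z = 5
  (5, 9.25): z = 88.25
  (0, 13): z = 117

Bounded optimum: z* = 117 at (0, 13).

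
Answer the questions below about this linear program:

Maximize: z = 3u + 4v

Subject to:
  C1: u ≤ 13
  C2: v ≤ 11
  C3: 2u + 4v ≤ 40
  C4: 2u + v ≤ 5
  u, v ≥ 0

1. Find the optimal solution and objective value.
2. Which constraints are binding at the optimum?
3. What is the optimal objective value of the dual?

1. u = 0, v = 5, z = 20
2. C4, u ≥ 0
3. 20 (by strong duality, equal to the primal optimum)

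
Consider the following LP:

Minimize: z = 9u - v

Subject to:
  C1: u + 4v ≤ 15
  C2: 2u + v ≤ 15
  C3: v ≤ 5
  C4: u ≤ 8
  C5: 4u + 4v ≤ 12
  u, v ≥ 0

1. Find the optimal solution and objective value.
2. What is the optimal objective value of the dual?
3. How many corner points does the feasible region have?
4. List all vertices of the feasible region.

1. u = 0, v = 3, z = -3
2. -3 (by strong duality, equal to the primal optimum)
3. 3
4. (0, 0), (3, 0), (0, 3)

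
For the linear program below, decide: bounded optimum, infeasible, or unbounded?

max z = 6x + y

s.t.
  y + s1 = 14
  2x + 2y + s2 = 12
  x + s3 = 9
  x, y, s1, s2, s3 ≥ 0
The point (6, 0) satisfies every constraint, so the LP is feasible; the constraints give x ≤ 9 and y ≤ 14, which with x, y ≥ 0 keep the feasible region inside a bounded box. A feasible, bounded LP attains a finite optimum at a vertex.

Evaluating z = 6x + y at each vertex:
  (0, 0): z = 0
  (6, 0): z = 36
  (0, 6): z = 6

The LP has an optimal solution: (6, 0) with z = 36.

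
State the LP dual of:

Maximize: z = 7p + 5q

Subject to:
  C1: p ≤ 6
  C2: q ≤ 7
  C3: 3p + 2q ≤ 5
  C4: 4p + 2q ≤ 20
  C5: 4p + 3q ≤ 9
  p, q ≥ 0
Minimize: z = 6y1 + 7y2 + 5y3 + 20y4 + 9y5

Subject to:
  C1: -y1 - 3y3 - 4y4 - 4y5 ≤ -7
  C2: -y2 - 2y3 - 2y4 - 3y5 ≤ -5
  y1, y2, y3, y4, y5 ≥ 0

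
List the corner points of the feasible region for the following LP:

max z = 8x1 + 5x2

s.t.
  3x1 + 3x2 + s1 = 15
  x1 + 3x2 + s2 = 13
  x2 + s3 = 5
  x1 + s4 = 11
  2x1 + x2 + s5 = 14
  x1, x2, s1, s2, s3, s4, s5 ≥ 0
Each vertex is the intersection of two constraint boundaries that also satisfies all remaining constraints:
  x1 = 0 and x2 = 0 → (0, 0)
  3x1 + 3x2 = 15 and x2 = 0 → (5, 0)
  3x1 + 3x2 = 15 and x1 + 3x2 = 13 → (1, 4)
  x1 + 3x2 = 13 and x1 = 0 → (0, 4.333)

Vertices: (0, 0), (5, 0), (1, 4), (0, 4.333)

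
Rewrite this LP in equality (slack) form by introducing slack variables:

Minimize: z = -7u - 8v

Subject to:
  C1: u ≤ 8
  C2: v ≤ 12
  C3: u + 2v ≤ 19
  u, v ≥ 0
min z = -7u - 8v

s.t.
  u + s1 = 8
  v + s2 = 12
  u + 2v + s3 = 19
  u, v, s1, s2, s3 ≥ 0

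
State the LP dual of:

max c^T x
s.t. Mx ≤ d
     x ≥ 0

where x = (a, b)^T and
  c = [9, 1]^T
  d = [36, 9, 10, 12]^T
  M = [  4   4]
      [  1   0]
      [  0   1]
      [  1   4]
Minimize: z = 36y1 + 9y2 + 10y3 + 12y4

Subject to:
  C1: -4y1 - y2 - y4 ≤ -9
  C2: -4y1 - y3 - 4y4 ≤ -1
  y1, y2, y3, y4 ≥ 0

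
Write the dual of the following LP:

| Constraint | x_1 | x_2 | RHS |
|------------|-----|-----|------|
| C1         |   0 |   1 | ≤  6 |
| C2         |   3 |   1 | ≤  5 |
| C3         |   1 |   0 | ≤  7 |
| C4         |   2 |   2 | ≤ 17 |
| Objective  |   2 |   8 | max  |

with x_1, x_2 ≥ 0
Minimize: z = 6y1 + 5y2 + 7y3 + 17y4

Subject to:
  C1: -3y2 - y3 - 2y4 ≤ -2
  C2: -y1 - y2 - 2y4 ≤ -8
  y1, y2, y3, y4 ≥ 0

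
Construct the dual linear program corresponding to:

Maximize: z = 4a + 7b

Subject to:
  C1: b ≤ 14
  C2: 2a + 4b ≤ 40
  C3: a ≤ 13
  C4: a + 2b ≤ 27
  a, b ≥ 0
Minimize: z = 14y1 + 40y2 + 13y3 + 27y4

Subject to:
  C1: -2y2 - y3 - y4 ≤ -4
  C2: -y1 - 4y2 - 2y4 ≤ -7
  y1, y2, y3, y4 ≥ 0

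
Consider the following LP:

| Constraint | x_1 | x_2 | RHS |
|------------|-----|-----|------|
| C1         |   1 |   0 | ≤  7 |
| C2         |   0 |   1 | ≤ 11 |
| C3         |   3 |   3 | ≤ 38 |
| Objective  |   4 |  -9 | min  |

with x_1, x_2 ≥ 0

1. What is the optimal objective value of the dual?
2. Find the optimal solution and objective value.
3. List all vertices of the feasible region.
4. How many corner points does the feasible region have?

1. -99 (by strong duality, equal to the primal optimum)
2. x_1 = 0, x_2 = 11, z = -99
3. (0, 0), (7, 0), (7, 5.667), (1.667, 11), (0, 11)
4. 5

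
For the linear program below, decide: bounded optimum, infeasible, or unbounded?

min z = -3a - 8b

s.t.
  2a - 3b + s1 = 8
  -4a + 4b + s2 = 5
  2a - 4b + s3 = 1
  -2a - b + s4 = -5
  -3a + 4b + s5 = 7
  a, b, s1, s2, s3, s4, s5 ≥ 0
Feasible point: (2, 1) satisfies every constraint, so the LP is feasible.
Direction d = (3, 2): for each constraint row a, a·d ≤ 0 —
  (2)(3) + (-3)(2) = 0 ≤ 0
  (-4)(3) + (4)(2) = -4 ≤ 0
  (2)(3) + (-4)(2) = -2 ≤ 0
  (-2)(3) + (-1)(2) = -8 ≤ 0
  (-3)(3) + (4)(2) = -1 ≤ 0
and d ≥ 0, so (2, 1) + t·d stays feasible for every t ≥ 0. Along this ray z = -3a - 8b changes by -25 per unit t, so z → −∞.

Unbounded: there is a feasible ray along which z → −∞.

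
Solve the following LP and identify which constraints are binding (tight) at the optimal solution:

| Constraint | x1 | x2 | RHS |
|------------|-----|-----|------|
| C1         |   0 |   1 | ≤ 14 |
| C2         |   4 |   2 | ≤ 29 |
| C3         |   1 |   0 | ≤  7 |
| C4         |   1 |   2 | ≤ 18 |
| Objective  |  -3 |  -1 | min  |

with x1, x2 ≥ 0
Optimal: x1 = 7, x2 = 0.5
Binding: C2, C3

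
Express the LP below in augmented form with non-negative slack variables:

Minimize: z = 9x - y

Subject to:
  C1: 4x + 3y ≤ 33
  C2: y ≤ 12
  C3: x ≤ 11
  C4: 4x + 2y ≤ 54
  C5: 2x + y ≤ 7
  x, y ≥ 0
min z = 9x - y

s.t.
  4x + 3y + s1 = 33
  y + s2 = 12
  x + s3 = 11
  4x + 2y + s4 = 54
  2x + y + s5 = 7
  x, y, s1, s2, s3, s4, s5 ≥ 0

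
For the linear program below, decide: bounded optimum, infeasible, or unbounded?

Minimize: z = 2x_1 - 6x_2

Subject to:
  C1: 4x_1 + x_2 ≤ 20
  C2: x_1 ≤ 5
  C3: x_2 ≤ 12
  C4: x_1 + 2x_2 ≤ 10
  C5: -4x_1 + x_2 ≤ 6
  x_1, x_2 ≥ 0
The point (0, 5) satisfies every constraint, so the LP is feasible; the constraints give x_1 ≤ 5 and x_2 ≤ 12, which with x_1, x_2 ≥ 0 keep the feasible region inside a bounded box. A feasible, bounded LP attains a finite optimum at a vertex.

Evaluating z = 2x_1 - 6x_2 at each vertex:
  (0, 0): z = 0
  (5, 0): z = 10
  (4.286, 2.857): z = -8.571
  (0, 5): z = -30

Feasible with finite optimum z* = -30 at (0, 5).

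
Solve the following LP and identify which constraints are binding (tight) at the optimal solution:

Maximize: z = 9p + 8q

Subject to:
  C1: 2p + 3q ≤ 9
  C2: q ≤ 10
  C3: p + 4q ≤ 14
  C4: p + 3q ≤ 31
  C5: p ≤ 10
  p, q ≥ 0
Optimal: p = 4.5, q = 0
Slack at optimum:
  C1: slack = 0 (binding)
  C2: slack = 10
  C3: slack = 9.5
  C4: slack = 26.5
  C5: slack = 5.5
  p ≥ 0: p = 4.5
  q ≥ 0: q = 0 (binding)
Binding constraints: C1, q ≥ 0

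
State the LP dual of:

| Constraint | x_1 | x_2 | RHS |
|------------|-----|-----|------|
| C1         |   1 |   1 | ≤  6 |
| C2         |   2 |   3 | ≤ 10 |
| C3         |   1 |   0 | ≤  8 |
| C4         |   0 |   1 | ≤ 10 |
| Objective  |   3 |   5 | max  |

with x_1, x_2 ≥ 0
Minimize: z = 6y1 + 10y2 + 8y3 + 10y4

Subject to:
  C1: -y1 - 2y2 - y3 ≤ -3
  C2: -y1 - 3y2 - y4 ≤ -5
  y1, y2, y3, y4 ≥ 0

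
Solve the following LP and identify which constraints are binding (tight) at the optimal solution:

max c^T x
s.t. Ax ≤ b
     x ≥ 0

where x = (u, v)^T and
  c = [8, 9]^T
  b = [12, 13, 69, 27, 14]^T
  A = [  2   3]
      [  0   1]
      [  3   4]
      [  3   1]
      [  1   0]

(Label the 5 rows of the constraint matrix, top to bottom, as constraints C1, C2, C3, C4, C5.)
Optimal: u = 6, v = 0
Slack at optimum:
  C1: slack = 0 (binding)
  C2: slack = 13
  C3: slack = 51
  C4: slack = 9
  C5: slack = 8
  u ≥ 0: u = 6
  v ≥ 0: v = 0 (binding)
Binding constraints: C1, v ≥ 0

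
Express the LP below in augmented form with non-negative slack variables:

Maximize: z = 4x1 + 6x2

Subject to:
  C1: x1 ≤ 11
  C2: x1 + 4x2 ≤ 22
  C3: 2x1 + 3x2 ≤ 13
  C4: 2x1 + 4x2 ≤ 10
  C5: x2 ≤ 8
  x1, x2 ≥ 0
max z = 4x1 + 6x2

s.t.
  x1 + s1 = 11
  x1 + 4x2 + s2 = 22
  2x1 + 3x2 + s3 = 13
  2x1 + 4x2 + s4 = 10
  x2 + s5 = 8
  x1, x2, s1, s2, s3, s4, s5 ≥ 0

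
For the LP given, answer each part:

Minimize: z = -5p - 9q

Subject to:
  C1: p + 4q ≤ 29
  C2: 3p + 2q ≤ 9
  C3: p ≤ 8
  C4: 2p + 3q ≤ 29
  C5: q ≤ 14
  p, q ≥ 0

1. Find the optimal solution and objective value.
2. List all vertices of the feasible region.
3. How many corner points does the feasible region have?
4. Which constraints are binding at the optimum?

1. p = 0, q = 4.5, z = -40.5
2. (0, 0), (3, 0), (0, 4.5)
3. 3
4. C2, p ≥ 0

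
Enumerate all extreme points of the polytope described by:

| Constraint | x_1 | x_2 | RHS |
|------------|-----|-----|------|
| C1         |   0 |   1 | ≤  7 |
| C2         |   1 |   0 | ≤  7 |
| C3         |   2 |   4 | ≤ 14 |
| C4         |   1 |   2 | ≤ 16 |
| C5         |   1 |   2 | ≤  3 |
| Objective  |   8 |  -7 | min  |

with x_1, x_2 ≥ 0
Each vertex is the intersection of two constraint boundaries that also satisfies all remaining constraints:
  x_1 = 0 and x_2 = 0 → (0, 0)
  x_1 + 2x_2 = 3 and x_2 = 0 → (3, 0)
  x_1 + 2x_2 = 3 and x_1 = 0 → (0, 1.5)

Vertices: (0, 0), (3, 0), (0, 1.5)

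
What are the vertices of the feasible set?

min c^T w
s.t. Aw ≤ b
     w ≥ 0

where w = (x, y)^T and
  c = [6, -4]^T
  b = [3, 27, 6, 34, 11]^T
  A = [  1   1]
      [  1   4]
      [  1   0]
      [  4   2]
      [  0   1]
Each vertex is the intersection of two constraint boundaries that also satisfies all remaining constraints:
  x = 0 and y = 0 → (0, 0)
  x + y = 3 and y = 0 → (3, 0)
  x + y = 3 and x = 0 → (0, 3)

Vertices: (0, 0), (3, 0), (0, 3)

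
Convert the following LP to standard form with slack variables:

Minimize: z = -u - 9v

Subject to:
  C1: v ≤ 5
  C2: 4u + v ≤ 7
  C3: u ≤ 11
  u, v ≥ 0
min z = -u - 9v

s.t.
  v + s1 = 5
  4u + v + s2 = 7
  u + s3 = 11
  u, v, s1, s2, s3 ≥ 0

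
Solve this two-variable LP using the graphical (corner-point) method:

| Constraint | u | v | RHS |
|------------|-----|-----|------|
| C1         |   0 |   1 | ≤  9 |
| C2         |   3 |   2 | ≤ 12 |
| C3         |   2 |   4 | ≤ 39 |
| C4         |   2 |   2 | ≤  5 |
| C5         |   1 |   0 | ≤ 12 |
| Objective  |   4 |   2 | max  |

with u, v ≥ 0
u = 2.5, v = 0, z = 10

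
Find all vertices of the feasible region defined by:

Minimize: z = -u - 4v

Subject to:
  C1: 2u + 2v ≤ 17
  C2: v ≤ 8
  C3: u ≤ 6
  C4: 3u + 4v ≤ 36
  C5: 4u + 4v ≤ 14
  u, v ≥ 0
Each vertex is the intersection of two constraint boundaries that also satisfies all remaining constraints:
  u = 0 and v = 0 → (0, 0)
  4u + 4v = 14 and v = 0 → (3.5, 0)
  4u + 4v = 14 and u = 0 → (0, 3.5)

Vertices: (0, 0), (3.5, 0), (0, 3.5)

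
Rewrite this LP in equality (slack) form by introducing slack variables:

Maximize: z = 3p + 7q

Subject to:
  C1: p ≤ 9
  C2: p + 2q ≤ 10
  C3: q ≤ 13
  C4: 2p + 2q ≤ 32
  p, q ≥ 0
max z = 3p + 7q

s.t.
  p + s1 = 9
  p + 2q + s2 = 10
  q + s3 = 13
  2p + 2q + s4 = 32
  p, q, s1, s2, s3, s4 ≥ 0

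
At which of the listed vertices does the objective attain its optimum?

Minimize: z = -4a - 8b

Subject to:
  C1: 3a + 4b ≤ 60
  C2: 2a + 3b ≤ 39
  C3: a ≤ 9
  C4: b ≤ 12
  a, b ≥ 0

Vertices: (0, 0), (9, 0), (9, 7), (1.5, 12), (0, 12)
Evaluating z = -4a - 8b at each vertex:
  (0, 0): z = 0
  (9, 0): z = -36
  (9, 7): z = -92
  (1.5, 12): z = -102
  (0, 12): z = -96

The smallest value is z = -102, attained at (1.5, 12).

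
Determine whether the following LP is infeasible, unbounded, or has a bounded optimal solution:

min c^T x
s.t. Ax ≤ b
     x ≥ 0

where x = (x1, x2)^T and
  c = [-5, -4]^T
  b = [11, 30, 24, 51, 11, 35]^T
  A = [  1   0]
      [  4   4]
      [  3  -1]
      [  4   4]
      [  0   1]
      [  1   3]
The point (7.5, 0) satisfies every constraint, so the LP is feasible; the constraints give x1 ≤ 11 and x2 ≤ 11, which with x1, x2 ≥ 0 keep the feasible region inside a bounded box. A feasible, bounded LP attains a finite optimum at a vertex.

Feasible with finite optimum z* = -37.5 at (7.5, 0).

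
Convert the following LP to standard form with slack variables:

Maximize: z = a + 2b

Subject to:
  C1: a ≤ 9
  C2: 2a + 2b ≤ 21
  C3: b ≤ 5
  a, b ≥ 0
max z = a + 2b

s.t.
  a + s1 = 9
  2a + 2b + s2 = 21
  b + s3 = 5
  a, b, s1, s2, s3 ≥ 0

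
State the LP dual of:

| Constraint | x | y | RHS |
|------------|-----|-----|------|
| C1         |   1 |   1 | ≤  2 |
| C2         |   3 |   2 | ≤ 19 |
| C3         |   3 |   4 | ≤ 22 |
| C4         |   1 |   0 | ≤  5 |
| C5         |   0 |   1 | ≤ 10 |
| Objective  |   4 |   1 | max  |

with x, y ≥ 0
Minimize: z = 2y1 + 19y2 + 22y3 + 5y4 + 10y5

Subject to:
  C1: -y1 - 3y2 - 3y3 - y4 ≤ -4
  C2: -y1 - 2y2 - 4y3 - y5 ≤ -1
  y1, y2, y3, y4, y5 ≥ 0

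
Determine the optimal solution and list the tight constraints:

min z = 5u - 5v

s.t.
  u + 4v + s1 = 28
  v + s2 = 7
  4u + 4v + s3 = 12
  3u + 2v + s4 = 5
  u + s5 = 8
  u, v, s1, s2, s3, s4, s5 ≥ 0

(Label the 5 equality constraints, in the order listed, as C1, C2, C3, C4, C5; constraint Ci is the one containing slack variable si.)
Optimal: u = 0, v = 2.5
Slack at optimum:
  C1: slack = 18
  C2: slack = 4.5
  C3: slack = 2
  C4: slack = 0 (binding)
  C5: slack = 8
  u ≥ 0: u = 0 (binding)
  v ≥ 0: v = 2.5
Binding constraints: C4, u ≥ 0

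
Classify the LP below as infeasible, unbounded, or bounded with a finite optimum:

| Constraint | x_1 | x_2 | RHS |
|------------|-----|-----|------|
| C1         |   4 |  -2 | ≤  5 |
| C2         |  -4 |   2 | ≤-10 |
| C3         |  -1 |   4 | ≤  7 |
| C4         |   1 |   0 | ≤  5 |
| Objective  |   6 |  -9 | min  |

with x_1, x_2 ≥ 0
C1 requires 4x_1 - 2x_2 ≤ 5, while C2 (-4x_1 + 2x_2 ≤ -10) is equivalent to 4x_1 - 2x_2 ≥ 10. Together they would need 10 ≤ 4x_1 - 2x_2 ≤ 5, which is impossible since 10 > 5. No point satisfies all constraints.

The feasible region is empty; the LP is infeasible.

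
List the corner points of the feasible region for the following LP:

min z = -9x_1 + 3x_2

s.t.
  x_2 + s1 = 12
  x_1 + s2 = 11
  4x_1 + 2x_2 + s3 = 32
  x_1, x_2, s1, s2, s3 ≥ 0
Each vertex is the intersection of two constraint boundaries that also satisfies all remaining constraints:
  x_1 = 0 and x_2 = 0 → (0, 0)
  4x_1 + 2x_2 = 32 and x_2 = 0 → (8, 0)
  x_2 = 12 and 4x_1 + 2x_2 = 32 → (2, 12)
  x_2 = 12 and x_1 = 0 → (0, 12)

Vertices: (0, 0), (8, 0), (2, 12), (0, 12)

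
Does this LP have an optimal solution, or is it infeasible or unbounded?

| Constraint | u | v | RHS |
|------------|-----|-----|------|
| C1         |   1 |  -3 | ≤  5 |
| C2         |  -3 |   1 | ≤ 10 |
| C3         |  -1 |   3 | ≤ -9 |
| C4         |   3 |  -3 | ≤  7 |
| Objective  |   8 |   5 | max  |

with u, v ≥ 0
C1 requires u - 3v ≤ 5, while C3 (-u + 3v ≤ -9) is equivalent to u - 3v ≥ 9. Together they would need 9 ≤ u - 3v ≤ 5, which is impossible since 9 > 5. No point satisfies all constraints.

The feasible region is empty; the LP is infeasible.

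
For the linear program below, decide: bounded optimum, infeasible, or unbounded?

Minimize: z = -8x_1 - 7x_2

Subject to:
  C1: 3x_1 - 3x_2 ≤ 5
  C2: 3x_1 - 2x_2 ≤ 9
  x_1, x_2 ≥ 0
Feasible point: (0, 0) satisfies every constraint, so the LP is feasible.
Direction d = (0, 1): for each constraint row a, a·d ≤ 0 —
  (3)(0) + (-3)(1) = -3 ≤ 0
  (3)(0) + (-2)(1) = -2 ≤ 0
and d ≥ 0, so (0, 0) + t·d stays feasible for every t ≥ 0. Along this ray z = -8x_1 - 7x_2 changes by -7 per unit t, so z → −∞.

Unbounded — the objective can decrease without bound over the feasible region.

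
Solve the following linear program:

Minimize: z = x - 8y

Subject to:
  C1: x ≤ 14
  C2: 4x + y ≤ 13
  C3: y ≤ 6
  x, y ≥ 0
Each vertex is the intersection of two constraint boundaries that also satisfies all remaining constraints:
  x = 0 and y = 0 → (0, 0)
  4x + y = 13 and y = 0 → (3.25, 0)
  4x + y = 13 and y = 6 → (1.75, 6)
  y = 6 and x = 0 → (0, 6)

Evaluating z = x - 8y at each vertex:
  (0, 0): z = 0
  (3.25, 0): z = 3.25
  (1.75, 6): z = -46.25
  (0, 6): z = -48

The minimum is at (0, 6) with z = -48.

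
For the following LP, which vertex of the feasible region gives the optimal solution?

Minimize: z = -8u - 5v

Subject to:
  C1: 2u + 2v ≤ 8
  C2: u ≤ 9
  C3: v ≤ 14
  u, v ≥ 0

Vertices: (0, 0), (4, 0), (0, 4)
(4, 0) with z = -32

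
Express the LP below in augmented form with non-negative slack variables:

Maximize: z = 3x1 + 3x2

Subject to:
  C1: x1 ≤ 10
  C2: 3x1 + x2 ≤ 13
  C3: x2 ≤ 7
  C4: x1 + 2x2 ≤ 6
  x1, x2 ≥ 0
max z = 3x1 + 3x2

s.t.
  x1 + s1 = 10
  3x1 + x2 + s2 = 13
  x2 + s3 = 7
  x1 + 2x2 + s4 = 6
  x1, x2, s1, s2, s3, s4 ≥ 0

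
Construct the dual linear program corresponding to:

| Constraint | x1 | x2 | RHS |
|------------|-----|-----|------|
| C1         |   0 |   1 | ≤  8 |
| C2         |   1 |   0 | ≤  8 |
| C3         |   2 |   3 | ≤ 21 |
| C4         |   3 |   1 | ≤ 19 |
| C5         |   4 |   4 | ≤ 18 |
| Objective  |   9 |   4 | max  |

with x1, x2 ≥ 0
Minimize: z = 8y1 + 8y2 + 21y3 + 19y4 + 18y5

Subject to:
  C1: -y2 - 2y3 - 3y4 - 4y5 ≤ -9
  C2: -y1 - 3y3 - y4 - 4y5 ≤ -4
  y1, y2, y3, y4, y5 ≥ 0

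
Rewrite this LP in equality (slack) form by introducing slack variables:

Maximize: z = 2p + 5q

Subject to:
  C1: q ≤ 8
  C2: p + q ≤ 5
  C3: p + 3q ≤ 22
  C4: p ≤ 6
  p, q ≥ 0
max z = 2p + 5q

s.t.
  q + s1 = 8
  p + q + s2 = 5
  p + 3q + s3 = 22
  p + s4 = 6
  p, q, s1, s2, s3, s4 ≥ 0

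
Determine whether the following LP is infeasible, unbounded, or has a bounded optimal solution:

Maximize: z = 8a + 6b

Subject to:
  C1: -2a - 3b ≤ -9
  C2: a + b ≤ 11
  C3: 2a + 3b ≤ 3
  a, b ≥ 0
C3 requires 2a + 3b ≤ 3, while C1 (-2a - 3b ≤ -9) is equivalent to 2a + 3b ≥ 9. Together they would need 9 ≤ 2a + 3b ≤ 3, which is impossible since 9 > 3. No point satisfies all constraints.

Infeasible: no point satisfies all constraints simultaneously.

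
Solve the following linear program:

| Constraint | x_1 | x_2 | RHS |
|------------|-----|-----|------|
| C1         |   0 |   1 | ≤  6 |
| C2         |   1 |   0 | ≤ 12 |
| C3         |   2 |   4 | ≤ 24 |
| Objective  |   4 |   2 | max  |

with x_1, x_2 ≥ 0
x_1 = 12, x_2 = 0, z = 48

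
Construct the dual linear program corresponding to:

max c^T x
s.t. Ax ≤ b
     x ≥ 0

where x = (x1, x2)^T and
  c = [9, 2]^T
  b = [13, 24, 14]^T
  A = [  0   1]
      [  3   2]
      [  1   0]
Minimize: z = 13y1 + 24y2 + 14y3

Subject to:
  C1: -3y2 - y3 ≤ -9
  C2: -y1 - 2y2 ≤ -2
  y1, y2, y3 ≥ 0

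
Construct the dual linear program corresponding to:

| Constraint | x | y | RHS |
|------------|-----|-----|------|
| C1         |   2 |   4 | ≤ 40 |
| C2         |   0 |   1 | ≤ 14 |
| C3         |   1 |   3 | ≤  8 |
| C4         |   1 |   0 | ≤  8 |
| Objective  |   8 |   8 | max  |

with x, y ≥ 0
Minimize: z = 40y1 + 14y2 + 8y3 + 8y4

Subject to:
  C1: -2y1 - y3 - y4 ≤ -8
  C2: -4y1 - y2 - 3y3 ≤ -8
  y1, y2, y3, y4 ≥ 0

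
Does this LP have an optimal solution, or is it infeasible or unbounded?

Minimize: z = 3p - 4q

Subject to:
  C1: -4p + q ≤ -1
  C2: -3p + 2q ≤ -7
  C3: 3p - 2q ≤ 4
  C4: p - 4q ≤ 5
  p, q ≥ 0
C3 requires 3p - 2q ≤ 4, while C2 (-3p + 2q ≤ -7) is equivalent to 3p - 2q ≥ 7. Together they would need 7 ≤ 3p - 2q ≤ 4, which is impossible since 7 > 4. No point satisfies all constraints.

Infeasible: no point satisfies all constraints simultaneously.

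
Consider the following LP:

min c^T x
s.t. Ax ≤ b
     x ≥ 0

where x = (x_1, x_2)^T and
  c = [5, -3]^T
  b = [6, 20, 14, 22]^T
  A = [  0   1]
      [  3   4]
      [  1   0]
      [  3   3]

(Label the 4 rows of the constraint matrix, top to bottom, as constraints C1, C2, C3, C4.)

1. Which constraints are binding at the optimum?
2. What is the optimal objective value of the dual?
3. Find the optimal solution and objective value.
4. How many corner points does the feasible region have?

1. C2, x_1 ≥ 0
2. -15 (by strong duality, equal to the primal optimum)
3. x_1 = 0, x_2 = 5, z = -15
4. 3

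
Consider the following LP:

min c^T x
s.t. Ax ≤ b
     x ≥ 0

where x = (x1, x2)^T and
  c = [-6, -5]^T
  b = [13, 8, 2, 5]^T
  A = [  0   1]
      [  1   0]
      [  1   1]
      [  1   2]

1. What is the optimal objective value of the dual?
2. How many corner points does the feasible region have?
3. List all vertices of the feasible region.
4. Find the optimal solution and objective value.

1. -12 (by strong duality, equal to the primal optimum)
2. 3
3. (0, 0), (2, 0), (0, 2)
4. x1 = 2, x2 = 0, z = -12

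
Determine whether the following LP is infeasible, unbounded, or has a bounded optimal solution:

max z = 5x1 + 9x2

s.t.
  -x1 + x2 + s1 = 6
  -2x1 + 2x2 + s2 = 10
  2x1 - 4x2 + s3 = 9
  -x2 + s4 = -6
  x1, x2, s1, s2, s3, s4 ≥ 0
Feasible point: (1, 6) satisfies every constraint, so the LP is feasible.
Direction d = (1, 1): for each constraint row a, a·d ≤ 0 —
  (-1)(1) + (1)(1) = 0 ≤ 0
  (-2)(1) + (2)(1) = 0 ≤ 0
  (2)(1) + (-4)(1) = -2 ≤ 0
  (0)(1) + (-1)(1) = -1 ≤ 0
and d ≥ 0, so (1, 6) + t·d stays feasible for every t ≥ 0. Along this ray z = 5x1 + 9x2 changes by 14 per unit t, so z → +∞.

Unbounded: there is a feasible ray along which z → +∞.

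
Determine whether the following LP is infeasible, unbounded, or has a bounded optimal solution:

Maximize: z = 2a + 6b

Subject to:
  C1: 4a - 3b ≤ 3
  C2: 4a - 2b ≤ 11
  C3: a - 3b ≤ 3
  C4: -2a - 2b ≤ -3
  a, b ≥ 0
Feasible point: (0, 2) satisfies every constraint, so the LP is feasible.
Direction d = (0, 1): for each constraint row a, a·d ≤ 0 —
  (4)(0) + (-3)(1) = -3 ≤ 0
  (4)(0) + (-2)(1) = -2 ≤ 0
  (1)(0) + (-3)(1) = -3 ≤ 0
  (-2)(0) + (-2)(1) = -2 ≤ 0
and d ≥ 0, so (0, 2) + t·d stays feasible for every t ≥ 0. Along this ray z = 2a + 6b changes by 6 per unit t, so z → +∞.

Unbounded — the objective can increase without bound over the feasible region.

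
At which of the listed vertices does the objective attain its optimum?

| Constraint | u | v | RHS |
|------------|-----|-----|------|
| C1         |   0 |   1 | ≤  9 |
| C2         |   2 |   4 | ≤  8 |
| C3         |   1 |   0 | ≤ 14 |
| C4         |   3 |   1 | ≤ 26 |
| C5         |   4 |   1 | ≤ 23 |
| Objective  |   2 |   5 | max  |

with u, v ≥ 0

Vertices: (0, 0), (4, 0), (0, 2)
(0, 2) with z = 10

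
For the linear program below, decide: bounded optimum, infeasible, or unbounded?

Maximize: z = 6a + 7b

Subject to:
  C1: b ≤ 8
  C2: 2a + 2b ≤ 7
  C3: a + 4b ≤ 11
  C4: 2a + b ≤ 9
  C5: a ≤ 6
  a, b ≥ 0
The point (1, 2.5) satisfies every constraint, so the LP is feasible; the constraints give a ≤ 6 and b ≤ 8, which with a, b ≥ 0 keep the feasible region inside a bounded box. A feasible, bounded LP attains a finite optimum at a vertex.

Evaluating z = 6a + 7b at each vertex:
  (0, 0): z = 0
  (3.5, 0): z = 21
  (1, 2.5): z = 23.5
  (0, 2.75): z = 19.25

The LP has an optimal solution: (1, 2.5) with z = 23.5.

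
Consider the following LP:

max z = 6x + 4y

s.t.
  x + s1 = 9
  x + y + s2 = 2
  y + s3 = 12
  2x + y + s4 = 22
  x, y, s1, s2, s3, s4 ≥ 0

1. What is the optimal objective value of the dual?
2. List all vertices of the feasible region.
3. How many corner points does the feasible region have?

1. 12 (by strong duality, equal to the primal optimum)
2. (0, 0), (2, 0), (0, 2)
3. 3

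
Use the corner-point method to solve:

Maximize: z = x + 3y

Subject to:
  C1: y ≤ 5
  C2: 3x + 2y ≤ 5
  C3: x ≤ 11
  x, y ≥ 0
Each vertex is the intersection of two constraint boundaries that also satisfies all remaining constraints:
  x = 0 and y = 0 → (0, 0)
  3x + 2y = 5 and y = 0 → (1.667, 0)
  3x + 2y = 5 and x = 0 → (0, 2.5)

Evaluating z = x + 3y at each vertex:
  (0, 0): z = 0
  (1.667, 0): z = 1.667
  (0, 2.5): z = 7.5

The maximum is at (0, 2.5) with z = 7.5.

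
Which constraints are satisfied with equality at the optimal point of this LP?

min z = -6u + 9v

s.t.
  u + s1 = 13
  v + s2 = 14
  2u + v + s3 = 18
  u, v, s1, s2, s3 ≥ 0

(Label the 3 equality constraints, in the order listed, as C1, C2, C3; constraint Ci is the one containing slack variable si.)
Optimal: u = 9, v = 0
Binding: C3, v ≥ 0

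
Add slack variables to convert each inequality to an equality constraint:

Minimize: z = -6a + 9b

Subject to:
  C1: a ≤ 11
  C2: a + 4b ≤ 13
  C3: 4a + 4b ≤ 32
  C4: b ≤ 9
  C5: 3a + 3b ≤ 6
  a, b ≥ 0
min z = -6a + 9b

s.t.
  a + s1 = 11
  a + 4b + s2 = 13
  4a + 4b + s3 = 32
  b + s4 = 9
  3a + 3b + s5 = 6
  a, b, s1, s2, s3, s4, s5 ≥ 0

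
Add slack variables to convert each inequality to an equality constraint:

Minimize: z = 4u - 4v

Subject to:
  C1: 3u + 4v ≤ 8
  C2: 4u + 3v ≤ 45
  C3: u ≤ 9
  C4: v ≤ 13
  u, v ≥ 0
min z = 4u - 4v

s.t.
  3u + 4v + s1 = 8
  4u + 3v + s2 = 45
  u + s3 = 9
  v + s4 = 13
  u, v, s1, s2, s3, s4 ≥ 0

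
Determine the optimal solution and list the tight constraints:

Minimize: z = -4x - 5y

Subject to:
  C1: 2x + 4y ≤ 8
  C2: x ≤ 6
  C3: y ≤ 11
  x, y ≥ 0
Optimal: x = 4, y = 0
Binding: C1, y ≥ 0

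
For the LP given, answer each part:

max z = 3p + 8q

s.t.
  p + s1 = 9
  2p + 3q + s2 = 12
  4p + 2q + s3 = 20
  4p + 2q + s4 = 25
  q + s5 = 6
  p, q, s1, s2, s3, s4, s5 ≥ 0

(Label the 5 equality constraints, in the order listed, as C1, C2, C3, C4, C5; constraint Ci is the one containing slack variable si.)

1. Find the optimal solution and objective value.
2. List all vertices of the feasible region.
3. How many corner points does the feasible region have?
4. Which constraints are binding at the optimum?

1. p = 0, q = 4, z = 32
2. (0, 0), (5, 0), (4.5, 1), (0, 4)
3. 4
4. C2, p ≥ 0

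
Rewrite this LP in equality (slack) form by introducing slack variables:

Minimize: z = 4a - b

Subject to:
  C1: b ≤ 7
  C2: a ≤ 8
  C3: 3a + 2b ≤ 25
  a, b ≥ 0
min z = 4a - b

s.t.
  b + s1 = 7
  a + s2 = 8
  3a + 2b + s3 = 25
  a, b, s1, s2, s3 ≥ 0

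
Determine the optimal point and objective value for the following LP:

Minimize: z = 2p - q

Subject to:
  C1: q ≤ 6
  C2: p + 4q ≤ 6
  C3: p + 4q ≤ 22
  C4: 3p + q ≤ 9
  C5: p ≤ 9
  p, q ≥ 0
Each vertex is the intersection of two constraint boundaries that also satisfies all remaining constraints:
  p = 0 and q = 0 → (0, 0)
  3p + q = 9 and q = 0 → (3, 0)
  p + 4q = 6 and 3p + q = 9 → (2.727, 0.8182)
  p + 4q = 6 and p = 0 → (0, 1.5)

Evaluating z = 2p - q at each vertex:
  (0, 0): z = 0
  (3, 0): z = 6
  (2.727, 0.8182): z = 4.636
  (0, 1.5): z = -1.5

The minimum is at (0, 1.5) with z = -1.5.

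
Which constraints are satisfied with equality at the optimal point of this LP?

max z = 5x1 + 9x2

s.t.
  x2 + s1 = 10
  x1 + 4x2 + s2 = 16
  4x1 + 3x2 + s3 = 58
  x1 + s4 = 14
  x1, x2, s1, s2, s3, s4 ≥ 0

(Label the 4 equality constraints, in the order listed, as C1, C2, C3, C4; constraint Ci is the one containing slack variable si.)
Optimal: x1 = 14, x2 = 0.5
Slack at optimum:
  C1: slack = 9.5
  C2: slack = 0 (binding)
  C3: slack = 0.5
  C4: slack = 0 (binding)
  x1 ≥ 0: x1 = 14
  x2 ≥ 0: x2 = 0.5
Binding constraints: C2, C4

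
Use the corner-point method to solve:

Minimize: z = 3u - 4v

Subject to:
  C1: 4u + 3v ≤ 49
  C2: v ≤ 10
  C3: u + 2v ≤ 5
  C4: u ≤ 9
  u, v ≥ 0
u = 0, v = 2.5, z = -10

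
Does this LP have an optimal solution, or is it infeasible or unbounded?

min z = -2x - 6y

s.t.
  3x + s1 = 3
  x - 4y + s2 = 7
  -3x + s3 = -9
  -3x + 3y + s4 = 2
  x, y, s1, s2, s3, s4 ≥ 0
The row 3x + s1 = 3 with s1 ≥ 0 requires 3x ≤ 3, while the row -3x + s3 = -9 with s3 ≥ 0 is equivalent to 3x ≥ 9. Together they would need 9 ≤ 3x ≤ 3, which is impossible since 9 > 3. No point satisfies all constraints.

Infeasible — the constraint set is empty.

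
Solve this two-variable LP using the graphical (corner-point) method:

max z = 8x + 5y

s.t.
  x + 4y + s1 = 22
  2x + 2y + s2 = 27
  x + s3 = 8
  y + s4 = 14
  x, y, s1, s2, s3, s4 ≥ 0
x = 8, y = 3.5, z = 81.5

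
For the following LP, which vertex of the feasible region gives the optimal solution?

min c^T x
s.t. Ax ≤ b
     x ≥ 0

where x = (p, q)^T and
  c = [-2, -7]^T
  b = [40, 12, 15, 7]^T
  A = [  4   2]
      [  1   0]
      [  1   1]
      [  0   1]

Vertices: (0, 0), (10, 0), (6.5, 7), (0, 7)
Evaluating z = -2p - 7q at each vertex:
  (0, 0): z = 0
  (10, 0): z = -20
  (6.5, 7): z = -62
  (0, 7): z = -49

The smallest value is z = -62, attained at (6.5, 7).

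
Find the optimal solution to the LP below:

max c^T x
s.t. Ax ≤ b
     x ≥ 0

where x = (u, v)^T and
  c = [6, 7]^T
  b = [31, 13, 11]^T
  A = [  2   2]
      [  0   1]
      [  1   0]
Each vertex is the intersection of two constraint boundaries that also satisfies all remaining constraints:
  u = 0 and v = 0 → (0, 0)
  u = 11 and v = 0 → (11, 0)
  2u + 2v = 31 and u = 11 → (11, 4.5)
  2u + 2v = 31 and v = 13 → (2.5, 13)
  v = 13 and u = 0 → (0, 13)

Evaluating z = 6u + 7v at each vertex:
  (0, 0): z = 0
  (11, 0): z = 66
  (11, 4.5): z = 97.5
  (2.5, 13): z = 106
  (0, 13): z = 91

The maximum is at (2.5, 13) with z = 106.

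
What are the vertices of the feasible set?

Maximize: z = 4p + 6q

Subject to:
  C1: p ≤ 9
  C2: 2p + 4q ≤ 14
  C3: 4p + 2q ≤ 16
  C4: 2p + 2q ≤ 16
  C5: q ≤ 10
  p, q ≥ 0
Each vertex is the intersection of two constraint boundaries that also satisfies all remaining constraints:
  p = 0 and q = 0 → (0, 0)
  4p + 2q = 16 and q = 0 → (4, 0)
  2p + 4q = 14 and 4p + 2q = 16 → (3, 2)
  2p + 4q = 14 and p = 0 → (0, 3.5)

Vertices: (0, 0), (4, 0), (3, 2), (0, 3.5)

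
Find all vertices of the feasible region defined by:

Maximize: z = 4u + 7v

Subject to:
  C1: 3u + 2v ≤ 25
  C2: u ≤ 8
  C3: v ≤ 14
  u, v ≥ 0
Each vertex is the intersection of two constraint boundaries that also satisfies all remaining constraints:
  u = 0 and v = 0 → (0, 0)
  u = 8 and v = 0 → (8, 0)
  3u + 2v = 25 and u = 8 → (8, 0.5)
  3u + 2v = 25 and u = 0 → (0, 12.5)

Vertices: (0, 0), (8, 0), (8, 0.5), (0, 12.5)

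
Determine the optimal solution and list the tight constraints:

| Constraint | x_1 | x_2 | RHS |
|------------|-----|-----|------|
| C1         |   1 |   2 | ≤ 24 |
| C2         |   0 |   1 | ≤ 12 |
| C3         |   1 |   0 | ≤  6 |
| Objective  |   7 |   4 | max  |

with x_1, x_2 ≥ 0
Optimal: x_1 = 6, x_2 = 9
Slack at optimum:
  C1: slack = 0 (binding)
  C2: slack = 3
  C3: slack = 0 (binding)
  x_1 ≥ 0: x_1 = 6
  x_2 ≥ 0: x_2 = 9
Binding constraints: C1, C3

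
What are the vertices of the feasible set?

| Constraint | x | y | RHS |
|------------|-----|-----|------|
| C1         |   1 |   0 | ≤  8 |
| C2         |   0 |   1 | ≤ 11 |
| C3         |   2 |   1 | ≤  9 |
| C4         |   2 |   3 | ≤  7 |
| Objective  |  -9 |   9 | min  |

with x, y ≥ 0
Each vertex is the intersection of two constraint boundaries that also satisfies all remaining constraints:
  x = 0 and y = 0 → (0, 0)
  2x + 3y = 7 and y = 0 → (3.5, 0)
  2x + 3y = 7 and x = 0 → (0, 2.333)

Vertices: (0, 0), (3.5, 0), (0, 2.333)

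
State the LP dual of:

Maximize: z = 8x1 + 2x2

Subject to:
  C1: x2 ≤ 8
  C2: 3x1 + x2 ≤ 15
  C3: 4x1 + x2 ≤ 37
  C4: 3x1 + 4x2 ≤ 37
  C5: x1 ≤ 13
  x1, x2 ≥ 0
Minimize: z = 8y1 + 15y2 + 37y3 + 37y4 + 13y5

Subject to:
  C1: -3y2 - 4y3 - 3y4 - y5 ≤ -8
  C2: -y1 - y2 - y3 - 4y4 ≤ -2
  y1, y2, y3, y4, y5 ≥ 0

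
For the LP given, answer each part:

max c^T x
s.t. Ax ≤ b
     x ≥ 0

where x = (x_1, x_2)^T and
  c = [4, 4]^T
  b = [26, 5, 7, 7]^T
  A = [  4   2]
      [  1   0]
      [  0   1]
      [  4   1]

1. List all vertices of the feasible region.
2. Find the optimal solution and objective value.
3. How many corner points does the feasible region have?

1. (0, 0), (1.75, 0), (0, 7)
2. x_1 = 0, x_2 = 7, z = 28
3. 3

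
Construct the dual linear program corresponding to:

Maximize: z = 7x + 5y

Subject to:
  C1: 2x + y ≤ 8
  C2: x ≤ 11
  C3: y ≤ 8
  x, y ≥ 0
Minimize: z = 8y1 + 11y2 + 8y3

Subject to:
  C1: -2y1 - y2 ≤ -7
  C2: -y1 - y3 ≤ -5
  y1, y2, y3 ≥ 0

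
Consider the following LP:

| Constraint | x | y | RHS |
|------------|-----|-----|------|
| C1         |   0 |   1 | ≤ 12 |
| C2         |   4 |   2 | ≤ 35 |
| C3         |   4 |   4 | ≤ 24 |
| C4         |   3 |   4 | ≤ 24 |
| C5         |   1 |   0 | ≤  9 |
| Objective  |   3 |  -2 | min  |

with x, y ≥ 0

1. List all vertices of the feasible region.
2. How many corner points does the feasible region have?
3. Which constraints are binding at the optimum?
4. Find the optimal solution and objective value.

1. (0, 0), (6, 0), (0, 6)
2. 3
3. C3, C4, x ≥ 0
4. x = 0, y = 6, z = -12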